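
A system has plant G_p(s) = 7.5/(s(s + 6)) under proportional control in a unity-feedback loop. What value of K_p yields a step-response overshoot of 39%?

From %OS = 100·exp(−πζ/√(1−ζ²)) = 39%, ζ = −ln(0.39)/√(π²+ln²(0.39)) = 0.2871.
Characteristic equation s² + 6s + 7.5K_p = 0 gives ζ = 6/(2√(7.5K_p)).
Setting ζ = 0.2871: √(7.5K_p) = 6/(2·0.2871) = 10.45, so K_p = 109.2/7.5 = 14.6.

K_p = 14.6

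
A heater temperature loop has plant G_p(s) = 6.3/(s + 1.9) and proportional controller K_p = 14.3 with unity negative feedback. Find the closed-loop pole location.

Closed-loop transfer function: T(s) = K_p·G_p(s)/(1 + K_p·G_p(s)) = 90.09/(s + 1.9 + 90.09) = 90.09/(s + 91.99).
The closed-loop pole is at s = −91.99.

s = -91.99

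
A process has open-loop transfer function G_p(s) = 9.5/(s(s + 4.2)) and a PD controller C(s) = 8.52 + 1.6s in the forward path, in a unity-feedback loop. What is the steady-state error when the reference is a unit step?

0

The open loop C(s)G_p(s) has a pole at the origin (type 1), so the static position error constant is infinite and e_ss = 1/(1+∞) = 0.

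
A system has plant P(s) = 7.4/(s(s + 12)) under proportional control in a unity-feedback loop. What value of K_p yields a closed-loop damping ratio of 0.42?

Closed-loop characteristic equation: s² + 12s + K_p·7.4 = 0.
So ω_n = √(7.4K_p) and 2ζω_n = 12, giving ζ = 12/(2√(7.4K_p)).
Setting ζ = 0.42: √(7.4K_p) = 12/(2·0.42) = 14.29, so K_p = 204.1/7.4 = 27.6.

K_p = 27.6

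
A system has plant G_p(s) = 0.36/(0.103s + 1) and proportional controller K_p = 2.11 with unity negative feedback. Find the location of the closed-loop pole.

s = -17.08

Closed loop: T(s) = K_p·G_p/(1+K_p·G_p) = 0.7596/(0.103s + 1 + 0.7596), with pole at s = −(1 + 0.7596)/0.103 = −17.08.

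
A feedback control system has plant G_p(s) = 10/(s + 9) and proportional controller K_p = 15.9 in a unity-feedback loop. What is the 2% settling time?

Closed-loop transfer function: T(s) = K_p·G_p(s)/(1 + K_p·G_p(s)) = 159/(s + 9 + 159) = 159/(s + 168).
Time constant τ = 1/168 = 0.005952 s, so the 2% settling time is about 4τ = 0.0238 s.

T_s ≈ 0.0238 s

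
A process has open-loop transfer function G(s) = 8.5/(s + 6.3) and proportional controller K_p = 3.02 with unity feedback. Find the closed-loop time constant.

τ = 0.0313 s

Closed-loop transfer function: T(s) = K_p·G(s)/(1 + K_p·G(s)) = 25.67/(s + 6.3 + 25.67) = 25.67/(s + 31.97).
Time constant τ = 1/31.97 = 0.0313 s.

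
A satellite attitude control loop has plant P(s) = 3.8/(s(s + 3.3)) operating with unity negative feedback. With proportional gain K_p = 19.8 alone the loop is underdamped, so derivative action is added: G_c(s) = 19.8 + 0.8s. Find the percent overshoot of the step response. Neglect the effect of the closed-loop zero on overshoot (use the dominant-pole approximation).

Forward path: (19.8 + 0.8s)·3.8/(s(s+3.3)). The closed-loop characteristic equation is s² + (3.3 + 3.8·0.8)s + 3.8·19.8 = 0.
That is s² + 6.34s + 75.24 = 0, so ω_n = 8.674 rad/s and ζ = 6.34/(2·8.674) = 0.3655.
%OS = 100·exp(−πζ/√(1−ζ²)) = 29.1%.

29.1%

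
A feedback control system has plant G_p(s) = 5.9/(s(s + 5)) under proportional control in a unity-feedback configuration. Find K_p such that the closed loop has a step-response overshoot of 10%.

K_p = 3.03

From %OS = 100·exp(−πζ/√(1−ζ²)) = 10%, ζ = −ln(0.1)/√(π²+ln²(0.1)) = 0.5912.
Characteristic equation s² + 5s + 5.9K_p = 0 gives ζ = 5/(2√(5.9K_p)).
Setting ζ = 0.5912: √(5.9K_p) = 5/(2·0.5912) = 4.229, so K_p = 17.88/5.9 = 3.03.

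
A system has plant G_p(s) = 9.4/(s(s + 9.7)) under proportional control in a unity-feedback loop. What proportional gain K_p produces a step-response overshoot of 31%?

K_p = 20.5

From %OS = 100·exp(−πζ/√(1−ζ²)) = 31%, ζ = −ln(0.31)/√(π²+ln²(0.31)) = 0.3493.
Characteristic equation s² + 9.7s + 9.4K_p = 0 gives ζ = 9.7/(2√(9.4K_p)).
Setting ζ = 0.3493: √(9.4K_p) = 9.7/(2·0.3493) = 13.88, so K_p = 192.8/9.4 = 20.5.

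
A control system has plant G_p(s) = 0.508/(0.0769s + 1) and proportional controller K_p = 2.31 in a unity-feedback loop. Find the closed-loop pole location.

Closed loop: T(s) = K_p·G_p/(1+K_p·G_p) = 1.173/(0.0769s + 1 + 1.173), with pole at s = −(1 + 1.173)/0.0769 = −28.26.

s = -28.26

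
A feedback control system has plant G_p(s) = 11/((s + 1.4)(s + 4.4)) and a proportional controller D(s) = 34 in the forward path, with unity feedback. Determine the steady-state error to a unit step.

0.0162

The loop is type 0. Static position error constant K_pos = D(0)·G_p(0) = 34·1.786 = 60.71.
Steady-state error to a unit step: e_ss = 1/(1+K_pos) = 1/61.71 = 0.0162.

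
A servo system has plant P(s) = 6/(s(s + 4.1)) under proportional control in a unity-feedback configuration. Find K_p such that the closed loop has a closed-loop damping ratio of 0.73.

Closed-loop characteristic equation: s² + 4.1s + K_p·6 = 0.
So ω_n = √(6K_p) and 2ζω_n = 4.1, giving ζ = 4.1/(2√(6K_p)).
Setting ζ = 0.73: √(6K_p) = 4.1/(2·0.73) = 2.808, so K_p = 7.886/6 = 1.31.

K_p = 1.31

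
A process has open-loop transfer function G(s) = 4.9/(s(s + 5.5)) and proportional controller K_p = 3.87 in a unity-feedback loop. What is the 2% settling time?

The closed-loop denominator s² + 5.5s + 18.96 gives ω_n = √18.96 = 4.355 and ζ = 5.5/(2ω_n) = 0.6315.
2% settling time T_s ≈ 4/(ζω_n) = 4/2.75 = 1.45 s.

T_s ≈ 1.45 s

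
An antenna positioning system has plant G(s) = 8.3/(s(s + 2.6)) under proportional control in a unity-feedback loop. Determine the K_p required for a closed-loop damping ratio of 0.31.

Closed-loop characteristic equation: s² + 2.6s + K_p·8.3 = 0.
So ω_n = √(8.3K_p) and 2ζω_n = 2.6, giving ζ = 2.6/(2√(8.3K_p)).
Setting ζ = 0.31: √(8.3K_p) = 2.6/(2·0.31) = 4.194, so K_p = 17.59/8.3 = 2.12.

K_p = 2.12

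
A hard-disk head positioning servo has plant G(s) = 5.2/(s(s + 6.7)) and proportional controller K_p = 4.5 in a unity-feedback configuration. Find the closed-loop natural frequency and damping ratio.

ω_n = 4.84 rad/s, ζ = 0.693

1 + K_p·G(s) = 0 gives s² + 6.7s + 23.4 = 0.
So ω_n² = 23.4 ⇒ ω_n = 4.837 rad/s, and ζ = 6.7/(2ω_n) = 0.693.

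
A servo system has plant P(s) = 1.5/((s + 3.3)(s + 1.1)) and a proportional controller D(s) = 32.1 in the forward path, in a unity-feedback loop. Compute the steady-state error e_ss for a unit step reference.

The loop is type 0. Static position error constant K_pos = D(0)·P(0) = 32.1·0.4132 = 13.26.
Steady-state error to a unit step: e_ss = 1/(1+K_pos) = 1/14.26 = 0.0701.

0.0701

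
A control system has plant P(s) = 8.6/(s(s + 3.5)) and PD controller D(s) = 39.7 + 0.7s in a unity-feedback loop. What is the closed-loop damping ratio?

Forward path: (39.7 + 0.7s)·8.6/(s(s+3.5)). The closed-loop characteristic equation is s² + (3.5 + 8.6·0.7)s + 8.6·39.7 = 0.
That is s² + 9.52s + 341.4 = 0, so ω_n = 18.48 rad/s and ζ = 9.52/(2·18.48) = 0.2576.

ζ = 0.258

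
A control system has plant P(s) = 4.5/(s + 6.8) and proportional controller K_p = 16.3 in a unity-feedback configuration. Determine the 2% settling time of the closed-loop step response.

T_s ≈ 0.0499 s

Closed-loop transfer function: T(s) = K_p·P(s)/(1 + K_p·P(s)) = 73.35/(s + 6.8 + 73.35) = 73.35/(s + 80.15).
Time constant τ = 1/80.15 = 0.01248 s, so the 2% settling time is about 4τ = 0.0499 s.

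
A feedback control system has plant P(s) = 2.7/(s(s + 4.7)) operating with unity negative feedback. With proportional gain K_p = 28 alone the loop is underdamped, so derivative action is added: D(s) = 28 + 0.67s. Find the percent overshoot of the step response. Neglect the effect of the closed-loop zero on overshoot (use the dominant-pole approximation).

28.1%

Forward path: (28 + 0.67s)·2.7/(s(s+4.7)). The closed-loop characteristic equation is s² + (4.7 + 2.7·0.67)s + 2.7·28 = 0.
That is s² + 6.509s + 75.6 = 0, so ω_n = 8.695 rad/s and ζ = 6.509/(2·8.695) = 0.3743.
%OS = 100·exp(−πζ/√(1−ζ²)) = 28.1%.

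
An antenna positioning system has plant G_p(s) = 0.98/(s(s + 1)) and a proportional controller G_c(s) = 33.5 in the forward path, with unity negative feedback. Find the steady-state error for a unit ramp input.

The loop has one pole at the origin (type 1). Velocity error constant K_v = lim_{s→0} s·G_c(s)G_p(s) = 33.5·0.98/1 = 32.83.
Steady-state error to a unit ramp: e_ss = 1/K_v = 0.0305.

0.0305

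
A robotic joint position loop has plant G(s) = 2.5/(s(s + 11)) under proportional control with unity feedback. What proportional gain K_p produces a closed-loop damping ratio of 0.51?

K_p = 46.5

Closed-loop characteristic equation: s² + 11s + K_p·2.5 = 0.
So ω_n = √(2.5K_p) and 2ζω_n = 11, giving ζ = 11/(2√(2.5K_p)).
Setting ζ = 0.51: √(2.5K_p) = 11/(2·0.51) = 10.78, so K_p = 116.3/2.5 = 46.5.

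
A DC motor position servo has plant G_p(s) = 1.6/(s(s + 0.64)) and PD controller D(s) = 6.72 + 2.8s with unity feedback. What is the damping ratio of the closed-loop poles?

Forward path: (6.72 + 2.8s)·1.6/(s(s+0.64)). The closed-loop characteristic equation is s² + (0.64 + 1.6·2.8)s + 1.6·6.72 = 0.
That is s² + 5.12s + 10.75 = 0, so ω_n = 3.279 rad/s and ζ = 5.12/(2·3.279) = 0.7807.

ζ = 0.781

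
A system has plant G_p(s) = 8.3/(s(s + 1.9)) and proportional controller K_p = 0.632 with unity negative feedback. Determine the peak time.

From 1 + K_pG_p(s) = 0: s² + 1.9s + 5.246 = 0 ⇒ ω_n = 2.29, ζ = 0.4148.
Damped frequency ω_d = ω_n√(1−ζ²) = 2.084 rad/s, so peak time T_p = π/ω_d = 1.51 s.

T_p = 1.51 s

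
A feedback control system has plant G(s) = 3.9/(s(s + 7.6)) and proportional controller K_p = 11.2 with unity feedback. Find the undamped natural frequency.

The closed-loop denominator is s(s+7.6) + 11.2·3.9 = s² + 7.6s + 43.68.
Matching s² + 2ζω_n s + ω_n²: ω_n = √43.68 = 6.609 rad/s and 2ζω_n = 7.6, so ζ = 7.6/(2·6.609) = 0.575.

ω_n = 6.61 rad/s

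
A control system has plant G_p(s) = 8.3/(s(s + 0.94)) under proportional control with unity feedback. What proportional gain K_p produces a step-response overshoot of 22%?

K_p = 0.141

From %OS = 100·exp(−πζ/√(1−ζ²)) = 22%, ζ = −ln(0.22)/√(π²+ln²(0.22)) = 0.4342.
Characteristic equation s² + 0.94s + 8.3K_p = 0 gives ζ = 0.94/(2√(8.3K_p)).
Setting ζ = 0.4342: √(8.3K_p) = 0.94/(2·0.4342) = 1.083, so K_p = 1.172/8.3 = 0.141.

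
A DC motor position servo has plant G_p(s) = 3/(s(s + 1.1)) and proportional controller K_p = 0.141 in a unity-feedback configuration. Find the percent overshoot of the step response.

From 1 + K_pG_p(s) = 0: s² + 1.1s + 0.423 = 0 ⇒ ω_n = 0.6504, ζ = 0.8457.
%OS = 100·exp(−πζ/√(1−ζ²)) = 100·exp(−π·0.8457/√0.2849) = 0.689%.

0.689%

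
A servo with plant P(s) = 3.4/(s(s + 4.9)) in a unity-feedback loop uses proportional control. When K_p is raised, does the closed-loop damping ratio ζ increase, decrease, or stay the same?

ζ = 4.9/(2√(3.4K_p)); increasing K_p raises the denominator, so ζ falls.

decrease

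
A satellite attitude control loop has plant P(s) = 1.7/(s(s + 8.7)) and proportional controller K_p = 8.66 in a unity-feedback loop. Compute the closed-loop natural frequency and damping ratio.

1 + K_p·P(s) = 0 gives s² + 8.7s + 14.72 = 0.
Matching s² + 2ζω_n s + ω_n²: ω_n = √14.72 = 3.837 rad/s and 2ζω_n = 8.7, so ζ = 8.7/(2·3.837) = 1.13.

ω_n = 3.84 rad/s, ζ = 1.13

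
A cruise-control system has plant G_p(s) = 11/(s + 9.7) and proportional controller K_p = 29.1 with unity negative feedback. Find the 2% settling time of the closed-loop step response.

T_s ≈ 0.0121 s

Closed-loop transfer function: T(s) = K_p·G_p(s)/(1 + K_p·G_p(s)) = 320.1/(s + 9.7 + 320.1) = 320.1/(s + 329.8).
Time constant τ = 1/329.8 = 0.003032 s, so the 2% settling time is about 4τ = 0.0121 s.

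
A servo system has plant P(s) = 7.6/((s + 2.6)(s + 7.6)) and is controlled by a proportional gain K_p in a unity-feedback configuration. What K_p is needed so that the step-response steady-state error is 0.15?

For a type-0 loop with proportional control, e_ss = 1/(1 + K_p·P(0)).
P(0) = 0.3846. Require 1/(1 + K_p·0.3846) = 0.15, so 1 + 0.3846·K_p = 6.667.
K_p = (6.667 − 1)/0.3846 = 14.7.

K_p = 14.7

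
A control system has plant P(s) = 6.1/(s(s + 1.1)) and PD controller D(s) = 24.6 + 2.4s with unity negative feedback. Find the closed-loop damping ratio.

Forward path: (24.6 + 2.4s)·6.1/(s(s+1.1)). The closed-loop characteristic equation is s² + (1.1 + 6.1·2.4)s + 6.1·24.6 = 0.
That is s² + 15.74s + 150.1 = 0, so ω_n = 12.25 rad/s and ζ = 15.74/(2·12.25) = 0.6425.

ζ = 0.642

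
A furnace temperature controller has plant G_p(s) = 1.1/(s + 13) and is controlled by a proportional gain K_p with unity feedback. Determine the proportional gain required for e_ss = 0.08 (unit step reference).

K_p = 136

The loop is type 0, so e_ss(step) = 1/(1 + K_pos) with K_pos = K_p·G_p(0).
G_p(0) = 0.08462. Require 1/(1 + K_p·0.08462) = 0.08, so 1 + 0.08462·K_p = 12.5.
K_p = (12.5 − 1)/0.08462 = 136.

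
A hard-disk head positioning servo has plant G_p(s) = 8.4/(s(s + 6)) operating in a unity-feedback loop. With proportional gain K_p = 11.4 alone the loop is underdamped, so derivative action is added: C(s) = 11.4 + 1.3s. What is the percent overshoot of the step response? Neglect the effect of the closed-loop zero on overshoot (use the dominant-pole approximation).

Forward path: (11.4 + 1.3s)·8.4/(s(s+6)). The closed-loop characteristic equation is s² + (6 + 8.4·1.3)s + 8.4·11.4 = 0.
That is s² + 16.92s + 95.76 = 0, so ω_n = 9.786 rad/s and ζ = 16.92/(2·9.786) = 0.8645.
%OS = 100·exp(−πζ/√(1−ζ²)) = 0.45%.

0.45%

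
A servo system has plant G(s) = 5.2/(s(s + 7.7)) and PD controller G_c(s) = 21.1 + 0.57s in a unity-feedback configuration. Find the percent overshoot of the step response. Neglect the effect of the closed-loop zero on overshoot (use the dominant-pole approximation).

15.6%

Forward path: (21.1 + 0.57s)·5.2/(s(s+7.7)). The closed-loop characteristic equation is s² + (7.7 + 5.2·0.57)s + 5.2·21.1 = 0.
That is s² + 10.66s + 109.7 = 0, so ω_n = 10.47 rad/s and ζ = 10.66/(2·10.47) = 0.509.
%OS = 100·exp(−πζ/√(1−ζ²)) = 15.6%.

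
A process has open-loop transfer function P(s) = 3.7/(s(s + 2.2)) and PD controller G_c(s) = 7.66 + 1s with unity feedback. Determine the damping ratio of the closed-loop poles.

Forward path: (7.66 + 1s)·3.7/(s(s+2.2)). The closed-loop characteristic equation is s² + (2.2 + 3.7·1)s + 3.7·7.66 = 0.
That is s² + 5.9s + 28.34 = 0, so ω_n = 5.324 rad/s and ζ = 5.9/(2·5.324) = 0.5541.

ζ = 0.554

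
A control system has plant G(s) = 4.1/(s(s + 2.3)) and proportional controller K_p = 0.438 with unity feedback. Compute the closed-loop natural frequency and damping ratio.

ω_n = 1.34 rad/s, ζ = 0.858

1 + K_p·G(s) = 0 gives s² + 2.3s + 1.796 = 0.
Matching s² + 2ζω_n s + ω_n²: ω_n = √1.796 = 1.34 rad/s and 2ζω_n = 2.3, so ζ = 2.3/(2·1.34) = 0.858.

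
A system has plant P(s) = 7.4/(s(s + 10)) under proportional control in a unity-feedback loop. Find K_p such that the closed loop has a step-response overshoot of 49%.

From %OS = 100·exp(−πζ/√(1−ζ²)) = 49%, ζ = −ln(0.49)/√(π²+ln²(0.49)) = 0.2214.
Characteristic equation s² + 10s + 7.4K_p = 0 gives ζ = 10/(2√(7.4K_p)).
Setting ζ = 0.2214: √(7.4K_p) = 10/(2·0.2214) = 22.58, so K_p = 509.9/7.4 = 68.9.

K_p = 68.9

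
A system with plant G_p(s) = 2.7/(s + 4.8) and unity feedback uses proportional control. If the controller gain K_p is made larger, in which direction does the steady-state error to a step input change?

e_ss = 1/(1 + K_p·G_p(0)); a larger K_p raises the denominator, so e_ss decreases.

decrease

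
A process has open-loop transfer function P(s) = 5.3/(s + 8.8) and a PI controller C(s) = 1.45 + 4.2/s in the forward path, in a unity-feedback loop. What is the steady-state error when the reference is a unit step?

The open loop C(s)P(s) has a pole at the origin (type 1), so the static position error constant is infinite and e_ss = 1/(1+∞) = 0.

0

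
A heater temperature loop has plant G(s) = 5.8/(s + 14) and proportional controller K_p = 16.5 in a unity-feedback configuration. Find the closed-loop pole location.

Closed-loop transfer function: T(s) = K_p·G(s)/(1 + K_p·G(s)) = 95.7/(s + 14 + 95.7) = 95.7/(s + 109.7).
The closed-loop pole is at s = −109.7.

s = -109.7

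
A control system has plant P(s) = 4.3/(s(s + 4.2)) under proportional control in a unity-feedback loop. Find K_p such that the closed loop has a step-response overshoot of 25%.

K_p = 6.29

From %OS = 100·exp(−πζ/√(1−ζ²)) = 25%, ζ = −ln(0.25)/√(π²+ln²(0.25)) = 0.4037.
Characteristic equation s² + 4.2s + 4.3K_p = 0 gives ζ = 4.2/(2√(4.3K_p)).
Setting ζ = 0.4037: √(4.3K_p) = 4.2/(2·0.4037) = 5.202, so K_p = 27.06/4.3 = 6.29.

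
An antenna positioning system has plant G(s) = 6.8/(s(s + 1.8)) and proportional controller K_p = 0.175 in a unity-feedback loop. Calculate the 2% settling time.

T_s ≈ 4.44 s

The closed-loop denominator s² + 1.8s + 1.19 gives ω_n = √1.19 = 1.091 and ζ = 1.8/(2ω_n) = 0.825.
2% settling time T_s ≈ 4/(ζω_n) = 4/0.9 = 4.44 s.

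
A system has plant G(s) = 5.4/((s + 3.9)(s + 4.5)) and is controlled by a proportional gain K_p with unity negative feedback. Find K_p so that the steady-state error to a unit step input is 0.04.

K_p = 78

For a type-0 loop with proportional control, e_ss = 1/(1 + K_p·G(0)).
G(0) = 0.3077. Require 1/(1 + K_p·0.3077) = 0.04, so 1 + 0.3077·K_p = 25.
K_p = (25 − 1)/0.3077 = 78.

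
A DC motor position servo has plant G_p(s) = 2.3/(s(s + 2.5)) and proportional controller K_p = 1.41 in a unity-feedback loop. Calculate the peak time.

The closed-loop denominator s² + 2.5s + 3.243 gives ω_n = √3.243 = 1.801 and ζ = 2.5/(2ω_n) = 0.6941.
Damped frequency ω_d = ω_n√(1−ζ²) = 1.296 rad/s, so peak time T_p = π/ω_d = 2.42 s.

T_p = 2.42 s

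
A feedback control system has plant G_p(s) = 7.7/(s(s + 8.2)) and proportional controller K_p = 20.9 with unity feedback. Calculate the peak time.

The closed-loop denominator s² + 8.2s + 160.9 gives ω_n = √160.9 = 12.69 and ζ = 8.2/(2ω_n) = 0.3232.
Damped frequency ω_d = ω_n√(1−ζ²) = 12 rad/s, so peak time T_p = π/ω_d = 0.262 s.

T_p = 0.262 s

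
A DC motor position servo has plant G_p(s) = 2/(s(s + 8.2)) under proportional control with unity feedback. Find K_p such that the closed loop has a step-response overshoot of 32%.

From %OS = 100·exp(−πζ/√(1−ζ²)) = 32%, ζ = −ln(0.32)/√(π²+ln²(0.32)) = 0.341.
Characteristic equation s² + 8.2s + 2K_p = 0 gives ζ = 8.2/(2√(2K_p)).
Setting ζ = 0.341: √(2K_p) = 8.2/(2·0.341) = 12.02, so K_p = 144.6/2 = 72.3.

K_p = 72.3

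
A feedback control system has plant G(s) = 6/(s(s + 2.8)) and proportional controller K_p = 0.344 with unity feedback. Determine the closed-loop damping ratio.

The closed-loop denominator is s(s+2.8) + 0.344·6 = s² + 2.8s + 2.064.
Matching s² + 2ζω_n s + ω_n²: ω_n = √2.064 = 1.437 rad/s and 2ζω_n = 2.8, so ζ = 2.8/(2·1.437) = 0.974.

ζ = 0.974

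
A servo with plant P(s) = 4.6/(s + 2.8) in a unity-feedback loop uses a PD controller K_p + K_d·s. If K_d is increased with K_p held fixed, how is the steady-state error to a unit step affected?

K_d affects only the transient (the s-coefficient); the DC loop gain, and hence e_ss, depends only on K_p.

unchanged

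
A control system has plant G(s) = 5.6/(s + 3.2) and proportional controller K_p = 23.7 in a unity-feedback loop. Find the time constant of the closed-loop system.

Closed-loop transfer function: T(s) = K_p·G(s)/(1 + K_p·G(s)) = 132.7/(s + 3.2 + 132.7) = 132.7/(s + 135.9).
Time constant τ = 1/135.9 = 0.00736 s.

τ = 0.00736 s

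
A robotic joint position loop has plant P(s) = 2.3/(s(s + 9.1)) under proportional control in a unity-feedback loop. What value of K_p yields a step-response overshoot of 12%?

From %OS = 100·exp(−πζ/√(1−ζ²)) = 12%, ζ = −ln(0.12)/√(π²+ln²(0.12)) = 0.5594.
Characteristic equation s² + 9.1s + 2.3K_p = 0 gives ζ = 9.1/(2√(2.3K_p)).
Setting ζ = 0.5594: √(2.3K_p) = 9.1/(2·0.5594) = 8.133, so K_p = 66.15/2.3 = 28.8.

K_p = 28.8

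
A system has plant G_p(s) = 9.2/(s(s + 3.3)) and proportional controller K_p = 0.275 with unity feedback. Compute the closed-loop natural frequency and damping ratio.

1 + K_p·G_p(s) = 0 gives s² + 3.3s + 2.53 = 0.
Matching s² + 2ζω_n s + ω_n²: ω_n = √2.53 = 1.591 rad/s and 2ζω_n = 3.3, so ζ = 3.3/(2·1.591) = 1.04.

ω_n = 1.59 rad/s, ζ = 1.04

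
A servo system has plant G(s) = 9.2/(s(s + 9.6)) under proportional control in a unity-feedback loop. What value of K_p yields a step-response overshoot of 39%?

From %OS = 100·exp(−πζ/√(1−ζ²)) = 39%, ζ = −ln(0.39)/√(π²+ln²(0.39)) = 0.2871.
Characteristic equation s² + 9.6s + 9.2K_p = 0 gives ζ = 9.6/(2√(9.2K_p)).
Setting ζ = 0.2871: √(9.2K_p) = 9.6/(2·0.2871) = 16.72, so K_p = 279.5/9.2 = 30.4.

K_p = 30.4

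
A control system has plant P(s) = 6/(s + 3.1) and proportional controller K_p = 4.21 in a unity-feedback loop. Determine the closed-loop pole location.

s = -28.36

Closed-loop transfer function: T(s) = K_p·P(s)/(1 + K_p·P(s)) = 25.26/(s + 3.1 + 25.26) = 25.26/(s + 28.36).
The closed-loop pole is at s = −28.36.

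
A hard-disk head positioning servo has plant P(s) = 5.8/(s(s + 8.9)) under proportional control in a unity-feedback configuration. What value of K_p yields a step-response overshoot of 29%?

K_p = 25.4

From %OS = 100·exp(−πζ/√(1−ζ²)) = 29%, ζ = −ln(0.29)/√(π²+ln²(0.29)) = 0.3666.
Characteristic equation s² + 8.9s + 5.8K_p = 0 gives ζ = 8.9/(2√(5.8K_p)).
Setting ζ = 0.3666: √(5.8K_p) = 8.9/(2·0.3666) = 12.14, so K_p = 147.3/5.8 = 25.4.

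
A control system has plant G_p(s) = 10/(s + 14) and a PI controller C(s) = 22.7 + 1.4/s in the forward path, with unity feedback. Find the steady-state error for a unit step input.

0

The open loop C(s)G_p(s) has a pole at the origin (type 1), so the static position error constant is infinite and e_ss = 1/(1+∞) = 0.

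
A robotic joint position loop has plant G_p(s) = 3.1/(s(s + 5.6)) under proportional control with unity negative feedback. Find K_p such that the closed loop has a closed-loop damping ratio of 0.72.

Closed-loop characteristic equation: s² + 5.6s + K_p·3.1 = 0.
So ω_n = √(3.1K_p) and 2ζω_n = 5.6, giving ζ = 5.6/(2√(3.1K_p)).
Setting ζ = 0.72: √(3.1K_p) = 5.6/(2·0.72) = 3.889, so K_p = 15.12/3.1 = 4.88.

K_p = 4.88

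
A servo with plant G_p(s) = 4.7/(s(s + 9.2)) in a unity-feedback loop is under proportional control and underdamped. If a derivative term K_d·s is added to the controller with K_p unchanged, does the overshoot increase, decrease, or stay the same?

With PD the characteristic equation becomes s² + (a + K·K_d)s + K·K_p = 0; the damping term grows, ζ rises, overshoot falls.

decrease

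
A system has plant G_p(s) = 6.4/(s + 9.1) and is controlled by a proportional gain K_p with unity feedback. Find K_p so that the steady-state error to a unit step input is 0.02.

The loop is type 0, so e_ss(step) = 1/(1 + K_pos) with K_pos = K_p·G_p(0).
G_p(0) = 0.7033. Require 1/(1 + K_p·0.7033) = 0.02, so 1 + 0.7033·K_p = 50.
K_p = (50 − 1)/0.7033 = 69.7.

K_p = 69.7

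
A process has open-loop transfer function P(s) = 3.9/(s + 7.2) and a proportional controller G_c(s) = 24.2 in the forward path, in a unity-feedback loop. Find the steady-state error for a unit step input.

The loop is type 0. Static position error constant K_pos = G_c(0)·P(0) = 24.2·0.5417 = 13.11.
Steady-state error to a unit step: e_ss = 1/(1+K_pos) = 1/14.11 = 0.0709.

0.0709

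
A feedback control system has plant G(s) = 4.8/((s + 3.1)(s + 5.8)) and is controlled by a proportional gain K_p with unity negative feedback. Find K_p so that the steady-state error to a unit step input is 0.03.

For a type-0 loop with proportional control, e_ss = 1/(1 + K_p·G(0)).
G(0) = 0.267. Require 1/(1 + K_p·0.267) = 0.03, so 1 + 0.267·K_p = 33.33.
K_p = (33.33 − 1)/0.267 = 121.

K_p = 121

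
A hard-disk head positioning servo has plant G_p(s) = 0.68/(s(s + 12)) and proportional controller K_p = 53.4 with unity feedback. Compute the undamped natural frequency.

1 + K_p·G_p(s) = 0 gives s² + 12s + 36.31 = 0.
So ω_n² = 36.31 ⇒ ω_n = 6.026 rad/s, and ζ = 12/(2ω_n) = 0.996.

ω_n = 6.03 rad/s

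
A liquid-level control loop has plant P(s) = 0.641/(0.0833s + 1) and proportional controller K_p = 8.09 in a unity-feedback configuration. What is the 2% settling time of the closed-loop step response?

T_s ≈ 0.0539 s

Closed loop: T(s) = K_p·P/(1+K_p·P) = 5.186/(0.0833s + 1 + 5.186), with pole at s = −(1 + 5.186)/0.0833 = −74.26.
τ = 1/74.26 = 0.01347 s, so 2% settling time ≈ 4τ = 0.0539 s.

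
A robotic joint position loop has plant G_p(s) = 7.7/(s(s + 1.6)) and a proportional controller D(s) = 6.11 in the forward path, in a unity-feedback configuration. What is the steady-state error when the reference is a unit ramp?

The loop has one pole at the origin (type 1). Velocity error constant K_v = lim_{s→0} s·D(s)G_p(s) = 6.11·7.7/1.6 = 29.4.
Steady-state error to a unit ramp: e_ss = 1/K_v = 0.034.

0.034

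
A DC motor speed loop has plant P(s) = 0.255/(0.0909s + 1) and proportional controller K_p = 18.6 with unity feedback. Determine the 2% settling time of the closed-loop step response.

Closed loop: T(s) = K_p·P/(1+K_p·P) = 4.743/(0.0909s + 1 + 4.743), with pole at s = −(1 + 4.743)/0.0909 = −63.18.
τ = 1/63.18 = 0.01583 s, so 2% settling time ≈ 4τ = 0.0633 s.

T_s ≈ 0.0633 s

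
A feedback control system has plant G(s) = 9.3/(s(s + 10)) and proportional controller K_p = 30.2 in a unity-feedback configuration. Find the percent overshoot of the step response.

37.5%

Closed-loop characteristic equation: s² + 10s + 280.9 = 0, so ω_n = 16.76 rad/s and ζ = 10/(2·16.76) = 0.2983.
%OS = 100·exp(−πζ/√(1−ζ²)) = 100·exp(−π·0.2983/√0.911) = 37.5%.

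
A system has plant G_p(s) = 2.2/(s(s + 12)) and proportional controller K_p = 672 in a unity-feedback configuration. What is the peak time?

T_p = 0.0827 s

The closed-loop denominator s² + 12s + 1478 gives ω_n = √1478 = 38.45 and ζ = 12/(2ω_n) = 0.156.
Damped frequency ω_d = ω_n√(1−ζ²) = 37.98 rad/s, so peak time T_p = π/ω_d = 0.0827 s.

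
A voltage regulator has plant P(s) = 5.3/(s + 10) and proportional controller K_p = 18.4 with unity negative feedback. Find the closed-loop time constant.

Closed-loop transfer function: T(s) = K_p·P(s)/(1 + K_p·P(s)) = 97.52/(s + 10 + 97.52) = 97.52/(s + 107.5).
Time constant τ = 1/107.5 = 0.0093 s.

τ = 0.0093 s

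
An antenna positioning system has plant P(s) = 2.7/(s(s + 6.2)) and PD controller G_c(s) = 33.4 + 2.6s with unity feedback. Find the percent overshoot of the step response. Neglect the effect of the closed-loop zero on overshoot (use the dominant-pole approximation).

4.76%

Forward path: (33.4 + 2.6s)·2.7/(s(s+6.2)). The closed-loop characteristic equation is s² + (6.2 + 2.7·2.6)s + 2.7·33.4 = 0.
That is s² + 13.22s + 90.18 = 0, so ω_n = 9.496 rad/s and ζ = 13.22/(2·9.496) = 0.6961.
%OS = 100·exp(−πζ/√(1−ζ²)) = 4.76%.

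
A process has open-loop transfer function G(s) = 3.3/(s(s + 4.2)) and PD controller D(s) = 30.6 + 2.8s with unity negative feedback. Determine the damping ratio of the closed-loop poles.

Forward path: (30.6 + 2.8s)·3.3/(s(s+4.2)). The closed-loop characteristic equation is s² + (4.2 + 3.3·2.8)s + 3.3·30.6 = 0.
That is s² + 13.44s + 101 = 0, so ω_n = 10.05 rad/s and ζ = 13.44/(2·10.05) = 0.6687.

ζ = 0.669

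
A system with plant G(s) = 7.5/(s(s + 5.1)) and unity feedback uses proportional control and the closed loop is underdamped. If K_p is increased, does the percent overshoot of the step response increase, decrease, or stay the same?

increase

ζ = 5.1/(2√(7.5K_p)) decreases as K_p grows; lower damping means more overshoot.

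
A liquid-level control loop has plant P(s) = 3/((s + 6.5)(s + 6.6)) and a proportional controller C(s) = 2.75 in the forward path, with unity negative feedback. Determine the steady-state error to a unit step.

The loop is type 0. Static position error constant K_pos = C(0)·P(0) = 2.75·0.06993 = 0.1923.
Steady-state error to a unit step: e_ss = 1/(1+K_pos) = 1/1.192 = 0.839.

0.839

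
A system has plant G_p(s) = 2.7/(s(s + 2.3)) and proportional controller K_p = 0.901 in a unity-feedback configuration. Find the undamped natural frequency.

ω_n = 1.56 rad/s

The closed-loop denominator is s(s+2.3) + 0.901·2.7 = s² + 2.3s + 2.433.
So ω_n² = 2.433 ⇒ ω_n = 1.56 rad/s, and ζ = 2.3/(2ω_n) = 0.737.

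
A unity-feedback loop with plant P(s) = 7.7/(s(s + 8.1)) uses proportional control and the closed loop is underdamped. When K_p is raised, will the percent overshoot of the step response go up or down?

increase

ζ = 8.1/(2√(7.7K_p)) decreases as K_p grows; lower damping means more overshoot.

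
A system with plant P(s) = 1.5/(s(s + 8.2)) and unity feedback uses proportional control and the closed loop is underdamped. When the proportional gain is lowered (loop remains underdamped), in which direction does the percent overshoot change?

ζ = 8.2/(2√(1.5K_p)) rises as K_p falls; higher damping means less overshoot.

decrease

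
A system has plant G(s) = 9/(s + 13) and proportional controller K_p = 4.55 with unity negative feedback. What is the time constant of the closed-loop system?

Closed-loop transfer function: T(s) = K_p·G(s)/(1 + K_p·G(s)) = 40.95/(s + 13 + 40.95) = 40.95/(s + 53.95).
Time constant τ = 1/53.95 = 0.0185 s.

τ = 0.0185 s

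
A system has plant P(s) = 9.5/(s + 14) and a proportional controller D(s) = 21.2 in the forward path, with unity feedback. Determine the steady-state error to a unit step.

0.065

The loop is type 0. Static position error constant K_pos = D(0)·P(0) = 21.2·0.6786 = 14.39.
Steady-state error to a unit step: e_ss = 1/(1+K_pos) = 1/15.39 = 0.065.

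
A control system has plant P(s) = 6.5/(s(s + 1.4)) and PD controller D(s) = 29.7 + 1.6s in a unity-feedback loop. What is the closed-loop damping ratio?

ζ = 0.425

Forward path: (29.7 + 1.6s)·6.5/(s(s+1.4)). The closed-loop characteristic equation is s² + (1.4 + 6.5·1.6)s + 6.5·29.7 = 0.
That is s² + 11.8s + 193 = 0, so ω_n = 13.89 rad/s and ζ = 11.8/(2·13.89) = 0.4246.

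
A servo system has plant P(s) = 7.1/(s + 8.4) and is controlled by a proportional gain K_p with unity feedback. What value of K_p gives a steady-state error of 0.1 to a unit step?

Steady-state error for a unit step on this type-0 loop is 1/(1 + K_p·P(0)).
P(0) = 0.8452. Require 1/(1 + K_p·0.8452) = 0.1, so 1 + 0.8452·K_p = 10.
K_p = (10 − 1)/0.8452 = 10.6.

K_p = 10.6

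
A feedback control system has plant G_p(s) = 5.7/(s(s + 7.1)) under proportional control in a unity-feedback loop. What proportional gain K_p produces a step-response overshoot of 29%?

K_p = 16.5

From %OS = 100·exp(−πζ/√(1−ζ²)) = 29%, ζ = −ln(0.29)/√(π²+ln²(0.29)) = 0.3666.
Characteristic equation s² + 7.1s + 5.7K_p = 0 gives ζ = 7.1/(2√(5.7K_p)).
Setting ζ = 0.3666: √(5.7K_p) = 7.1/(2·0.3666) = 9.684, so K_p = 93.77/5.7 = 16.5.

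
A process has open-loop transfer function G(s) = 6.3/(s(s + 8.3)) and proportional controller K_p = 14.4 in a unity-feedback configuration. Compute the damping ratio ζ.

With unity feedback the closed-loop characteristic equation is s² + 8.3s + 14.4·6.3 = s² + 8.3s + 90.72 = 0.
So ω_n² = 90.72 ⇒ ω_n = 9.525 rad/s, and ζ = 8.3/(2ω_n) = 0.436.

ζ = 0.436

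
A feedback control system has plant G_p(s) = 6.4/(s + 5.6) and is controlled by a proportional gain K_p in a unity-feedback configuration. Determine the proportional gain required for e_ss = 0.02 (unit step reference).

K_p = 42.9

The loop is type 0, so e_ss(step) = 1/(1 + K_pos) with K_pos = K_p·G_p(0).
G_p(0) = 1.143. Require 1/(1 + K_p·1.143) = 0.02, so 1 + 1.143·K_p = 50.
K_p = (50 − 1)/1.143 = 42.9.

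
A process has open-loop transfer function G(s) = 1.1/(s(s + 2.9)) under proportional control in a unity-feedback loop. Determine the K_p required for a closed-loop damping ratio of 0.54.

K_p = 6.55

Closed-loop characteristic equation: s² + 2.9s + K_p·1.1 = 0.
So ω_n = √(1.1K_p) and 2ζω_n = 2.9, giving ζ = 2.9/(2√(1.1K_p)).
Setting ζ = 0.54: √(1.1K_p) = 2.9/(2·0.54) = 2.685, so K_p = 7.21/1.1 = 6.55.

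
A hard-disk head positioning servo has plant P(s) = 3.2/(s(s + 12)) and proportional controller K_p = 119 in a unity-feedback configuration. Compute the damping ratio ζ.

ζ = 0.307

With unity feedback the closed-loop characteristic equation is s² + 12s + 119·3.2 = s² + 12s + 380.8 = 0.
Matching s² + 2ζω_n s + ω_n²: ω_n = √380.8 = 19.51 rad/s and 2ζω_n = 12, so ζ = 12/(2·19.51) = 0.307.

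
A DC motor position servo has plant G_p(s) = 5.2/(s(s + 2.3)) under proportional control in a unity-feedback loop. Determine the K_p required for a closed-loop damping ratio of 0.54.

K_p = 0.872

Closed-loop characteristic equation: s² + 2.3s + K_p·5.2 = 0.
So ω_n = √(5.2K_p) and 2ζω_n = 2.3, giving ζ = 2.3/(2√(5.2K_p)).
Setting ζ = 0.54: √(5.2K_p) = 2.3/(2·0.54) = 2.13, so K_p = 4.535/5.2 = 0.872.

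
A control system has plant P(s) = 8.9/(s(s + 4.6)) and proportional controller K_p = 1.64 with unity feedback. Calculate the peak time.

From 1 + K_pP(s) = 0: s² + 4.6s + 14.6 = 0 ⇒ ω_n = 3.82, ζ = 0.602.
Damped frequency ω_d = ω_n√(1−ζ²) = 3.051 rad/s, so peak time T_p = π/ω_d = 1.03 s.

T_p = 1.03 s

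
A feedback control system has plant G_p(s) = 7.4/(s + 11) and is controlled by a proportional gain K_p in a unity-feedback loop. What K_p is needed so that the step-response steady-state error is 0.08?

Steady-state error for a unit step on this type-0 loop is 1/(1 + K_p·G_p(0)).
G_p(0) = 0.6727. Require 1/(1 + K_p·0.6727) = 0.08, so 1 + 0.6727·K_p = 12.5.
K_p = (12.5 − 1)/0.6727 = 17.1.

K_p = 17.1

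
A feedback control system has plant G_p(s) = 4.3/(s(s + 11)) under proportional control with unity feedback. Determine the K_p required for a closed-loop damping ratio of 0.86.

K_p = 9.51

Closed-loop characteristic equation: s² + 11s + K_p·4.3 = 0.
So ω_n = √(4.3K_p) and 2ζω_n = 11, giving ζ = 11/(2√(4.3K_p)).
Setting ζ = 0.86: √(4.3K_p) = 11/(2·0.86) = 6.395, so K_p = 40.9/4.3 = 9.51.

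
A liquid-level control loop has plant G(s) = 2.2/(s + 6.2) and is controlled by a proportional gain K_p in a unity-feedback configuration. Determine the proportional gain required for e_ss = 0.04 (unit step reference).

K_p = 67.6

The loop is type 0, so e_ss(step) = 1/(1 + K_pos) with K_pos = K_p·G(0).
G(0) = 0.3548. Require 1/(1 + K_p·0.3548) = 0.04, so 1 + 0.3548·K_p = 25.
K_p = (25 − 1)/0.3548 = 67.6.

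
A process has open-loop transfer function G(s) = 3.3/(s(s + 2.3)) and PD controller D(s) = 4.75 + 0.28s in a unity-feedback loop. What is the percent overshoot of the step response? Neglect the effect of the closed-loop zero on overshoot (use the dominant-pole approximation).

24.6%

Forward path: (4.75 + 0.28s)·3.3/(s(s+2.3)). The closed-loop characteristic equation is s² + (2.3 + 3.3·0.28)s + 3.3·4.75 = 0.
That is s² + 3.224s + 15.67 = 0, so ω_n = 3.959 rad/s and ζ = 3.224/(2·3.959) = 0.4072.
%OS = 100·exp(−πζ/√(1−ζ²)) = 24.6%.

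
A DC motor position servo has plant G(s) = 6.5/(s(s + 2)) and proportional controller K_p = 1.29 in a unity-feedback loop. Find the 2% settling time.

From 1 + K_pG(s) = 0: s² + 2s + 8.385 = 0 ⇒ ω_n = 2.896, ζ = 0.3453.
2% settling time T_s ≈ 4/(ζω_n) = 4/1 = 4 s.

T_s ≈ 4 s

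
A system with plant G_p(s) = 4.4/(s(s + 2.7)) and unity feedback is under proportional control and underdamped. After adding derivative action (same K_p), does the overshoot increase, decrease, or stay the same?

The derivative term adds K·K_d to the s-coefficient of the characteristic equation, raising 2ζω_n while ω_n is unchanged; ζ increases, so overshoot decreases.

decrease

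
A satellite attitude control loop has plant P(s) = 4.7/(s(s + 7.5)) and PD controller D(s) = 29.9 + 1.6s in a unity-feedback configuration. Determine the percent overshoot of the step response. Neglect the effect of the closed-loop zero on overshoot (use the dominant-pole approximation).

7.64%

Forward path: (29.9 + 1.6s)·4.7/(s(s+7.5)). The closed-loop characteristic equation is s² + (7.5 + 4.7·1.6)s + 4.7·29.9 = 0.
That is s² + 15.02s + 140.5 = 0, so ω_n = 11.85 rad/s and ζ = 15.02/(2·11.85) = 0.6335.
%OS = 100·exp(−πζ/√(1−ζ²)) = 7.64%.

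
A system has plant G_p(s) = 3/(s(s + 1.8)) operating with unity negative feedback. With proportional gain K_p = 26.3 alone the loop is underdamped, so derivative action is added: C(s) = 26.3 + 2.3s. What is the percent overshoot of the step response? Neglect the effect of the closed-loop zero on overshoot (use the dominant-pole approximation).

Forward path: (26.3 + 2.3s)·3/(s(s+1.8)). The closed-loop characteristic equation is s² + (1.8 + 3·2.3)s + 3·26.3 = 0.
That is s² + 8.7s + 78.9 = 0, so ω_n = 8.883 rad/s and ζ = 8.7/(2·8.883) = 0.4897.
%OS = 100·exp(−πζ/√(1−ζ²)) = 17.1%.

17.1%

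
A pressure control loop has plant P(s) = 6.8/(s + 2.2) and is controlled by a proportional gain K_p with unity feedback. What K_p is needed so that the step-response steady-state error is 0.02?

K_p = 15.9

The loop is type 0, so e_ss(step) = 1/(1 + K_pos) with K_pos = K_p·P(0).
P(0) = 3.091. Require 1/(1 + K_p·3.091) = 0.02, so 1 + 3.091·K_p = 50.
K_p = (50 − 1)/3.091 = 15.9.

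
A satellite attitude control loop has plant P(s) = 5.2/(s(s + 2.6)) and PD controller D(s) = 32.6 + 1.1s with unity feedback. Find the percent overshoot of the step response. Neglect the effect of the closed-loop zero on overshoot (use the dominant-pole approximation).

34.7%

Forward path: (32.6 + 1.1s)·5.2/(s(s+2.6)). The closed-loop characteristic equation is s² + (2.6 + 5.2·1.1)s + 5.2·32.6 = 0.
That is s² + 8.32s + 169.5 = 0, so ω_n = 13.02 rad/s and ζ = 8.32/(2·13.02) = 0.3195.
%OS = 100·exp(−πζ/√(1−ζ²)) = 34.7%.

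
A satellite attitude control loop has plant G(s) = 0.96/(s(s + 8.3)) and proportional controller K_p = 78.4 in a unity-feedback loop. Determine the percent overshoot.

Closed-loop characteristic equation: s² + 8.3s + 75.26 = 0, so ω_n = 8.675 rad/s and ζ = 8.3/(2·8.675) = 0.4784.
%OS = 100·exp(−πζ/√(1−ζ²)) = 100·exp(−π·0.4784/√0.7712) = 18.1%.

18.1%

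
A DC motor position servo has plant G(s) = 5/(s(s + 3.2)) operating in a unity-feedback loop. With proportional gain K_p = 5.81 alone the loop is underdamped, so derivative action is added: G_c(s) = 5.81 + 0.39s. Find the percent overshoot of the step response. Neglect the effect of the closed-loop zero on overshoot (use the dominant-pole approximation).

Forward path: (5.81 + 0.39s)·5/(s(s+3.2)). The closed-loop characteristic equation is s² + (3.2 + 5·0.39)s + 5·5.81 = 0.
That is s² + 5.15s + 29.05 = 0, so ω_n = 5.39 rad/s and ζ = 5.15/(2·5.39) = 0.4778.
%OS = 100·exp(−πζ/√(1−ζ²)) = 18.1%.

18.1%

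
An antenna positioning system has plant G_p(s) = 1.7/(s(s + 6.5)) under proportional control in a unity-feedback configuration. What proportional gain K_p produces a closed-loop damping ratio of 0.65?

K_p = 14.7

Closed-loop characteristic equation: s² + 6.5s + K_p·1.7 = 0.
So ω_n = √(1.7K_p) and 2ζω_n = 6.5, giving ζ = 6.5/(2√(1.7K_p)).
Setting ζ = 0.65: √(1.7K_p) = 6.5/(2·0.65) = 5, so K_p = 25/1.7 = 14.7.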